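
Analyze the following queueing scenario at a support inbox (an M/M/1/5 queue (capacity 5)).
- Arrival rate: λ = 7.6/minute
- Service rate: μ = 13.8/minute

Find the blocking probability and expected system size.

ρ = λ/μ = 7.6/13.8 = 0.55072
P₀ = (1-ρ)/(1-ρ^(K+1)) = (1-0.55072)/(1-0.55072^6) = 0.4493/0.9721 = 0.4622
P_K = P₀×ρ^K = 0.46217 × 0.55072^5 = 0.46217 × 0.050659 = 0.02341
Blocking probability P_5 = 0.02341 (2.34%)
L = ρ[1 - (K+1)ρ^K + Kρ^(K+1)] / [(1-ρ)(1-ρ^(K+1))]
L = 0.55072 × (1 - 6×0.05066 + 5×0.02790) / ((1 - 0.55072) × (1 - 0.02790)) = 1.0536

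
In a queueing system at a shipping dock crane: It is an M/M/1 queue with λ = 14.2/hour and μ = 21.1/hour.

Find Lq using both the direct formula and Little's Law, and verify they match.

Method 1 (direct): Lq = λ²/(μ(μ-λ)) = 201.64/(21.1 × 6.90) = 1.3850

Method 2 (Little's Law):
W = 1/(μ-λ) = 1/6.90 = 0.1449275
Wq = W - 1/μ = 0.1449275 - 0.04739336 = 0.097534
Lq = λWq = 14.2 × 0.097534 = 1.3850 ✔ (matches Method 1)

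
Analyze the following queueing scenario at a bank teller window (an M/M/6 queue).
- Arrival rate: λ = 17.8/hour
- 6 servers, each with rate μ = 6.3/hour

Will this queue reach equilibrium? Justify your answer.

Stability requires ρ = λ/(cμ) < 1
ρ = 17.8/(6 × 6.3) = 17.8/37.80 = 0.4709
Since 0.4709 < 1, the system is STABLE.
The servers are busy 47.09% of the time.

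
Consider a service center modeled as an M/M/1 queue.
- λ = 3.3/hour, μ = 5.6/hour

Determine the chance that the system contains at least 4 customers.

ρ = λ/μ = 3.3/5.6 = 0.5893
P(N ≥ n) = ρⁿ
P(N ≥ 4) = 0.5893^4
P(N ≥ 4) = 0.1206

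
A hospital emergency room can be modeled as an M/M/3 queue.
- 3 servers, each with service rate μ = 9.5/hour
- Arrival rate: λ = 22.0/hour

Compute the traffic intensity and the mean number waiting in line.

Traffic intensity: ρ = λ/(cμ) = 22.0/(3×9.5) = 0.7719
Since ρ = 0.7719 < 1, system is stable.
Offered load a = λ/μ = cρ = 22.0/9.5 = 2.3158
P₀ = [ Σₙ₌₀^2 aⁿ/n! + a^3/(3!(1-ρ)) ]⁻¹
Σ = a^0/0! + a^1/1! + a^2/2! = 1.0000 + 2.3158 + 2.6814 = 5.9972
a^3/(3!(1-ρ)) = 12.4193/(6 × 0.22807) = 9.0756
P₀ = 1/(5.9972 + 9.0756) = 0.06634
Lq = P₀·a^3·ρ / (3!(1-ρ)²) = 0.066344 × 12.4193 × 0.77193 / (6 × 0.052016) = 2.0379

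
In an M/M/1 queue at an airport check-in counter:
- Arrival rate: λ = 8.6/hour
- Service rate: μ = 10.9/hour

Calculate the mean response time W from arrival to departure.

First, compute utilization: ρ = λ/μ = 8.6/10.9 = 0.7890
For M/M/1: W = 1/(μ-λ)
W = 1/(10.9-8.6) = 1/2.30
W = 0.4348 hours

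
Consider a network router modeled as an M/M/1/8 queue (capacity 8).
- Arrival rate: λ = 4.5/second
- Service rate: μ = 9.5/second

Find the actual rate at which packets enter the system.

ρ = λ/μ = 4.5/9.5 = 0.4737
P₀ = (1-ρ)/(1-ρ^(K+1)) = (1-0.4737)/(1-0.4737^9) = 0.5263/0.9988 = 0.5269
P_K = P₀×ρ^K = 0.5269 × 0.4737^8 = 0.5269 × 0.002535 = 0.001336
λ_eff = λ(1-P_K) = 4.5 × (1 - 0.001336) = 4.5 × 0.99866 = 4.4940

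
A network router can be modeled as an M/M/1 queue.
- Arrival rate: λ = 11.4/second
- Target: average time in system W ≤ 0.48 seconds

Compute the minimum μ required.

For M/M/1: W = 1/(μ-λ)
Need W ≤ 0.48, so 1/(μ-λ) ≤ 0.48
μ - λ ≥ 1/0.48 = 2.0833
μ ≥ 11.4 + 2.0833 = 13.4833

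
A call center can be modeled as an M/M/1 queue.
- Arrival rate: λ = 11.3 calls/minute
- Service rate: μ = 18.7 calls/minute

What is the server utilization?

Server utilization: ρ = λ/μ
ρ = 11.3/18.7 = 0.6043
The server is busy 60.43% of the time.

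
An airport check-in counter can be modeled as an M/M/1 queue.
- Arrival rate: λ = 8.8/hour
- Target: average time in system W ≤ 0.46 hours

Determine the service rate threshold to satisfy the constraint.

For M/M/1: W = 1/(μ-λ)
Need W ≤ 0.46, so 1/(μ-λ) ≤ 0.46
μ - λ ≥ 1/0.46 = 2.1739
μ ≥ 8.8 + 2.1739 = 10.9739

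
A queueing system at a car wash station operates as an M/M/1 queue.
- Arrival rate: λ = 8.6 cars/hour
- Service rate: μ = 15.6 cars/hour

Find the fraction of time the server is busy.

Server utilization: ρ = λ/μ
ρ = 8.6/15.6 = 0.5513
The server is busy 55.13% of the time.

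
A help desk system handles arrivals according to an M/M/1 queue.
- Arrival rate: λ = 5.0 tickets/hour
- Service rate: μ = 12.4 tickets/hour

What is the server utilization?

Server utilization: ρ = λ/μ
ρ = 5.0/12.4 = 0.4032
The server is busy 40.32% of the time.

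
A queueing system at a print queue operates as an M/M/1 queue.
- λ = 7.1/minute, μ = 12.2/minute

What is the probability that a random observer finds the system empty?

ρ = λ/μ = 7.1/12.2 = 0.5820
P(0) = 1 - ρ = 1 - 0.5820 = 0.4180
The server is idle 41.80% of the time.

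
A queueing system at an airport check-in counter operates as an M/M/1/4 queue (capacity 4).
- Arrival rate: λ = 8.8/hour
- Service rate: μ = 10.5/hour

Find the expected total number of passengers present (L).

ρ = λ/μ = 8.8/10.5 = 0.838095
P₀ = (1-ρ)/(1-ρ^(K+1)) = (1-0.838095)/(1-0.838095^5) = 0.1619/0.5865 = 0.2760
P_K = P₀×ρ^K = 0.2760 × 0.838095^4 = 0.2760 × 0.4934 = 0.1362
L = ρ[1 - (K+1)ρ^K + Kρ^(K+1)] / [(1-ρ)(1-ρ^(K+1))]
L = 0.838095 × (1 - 5×0.49337 + 4×0.41349) / ((1 - 0.838095) × (1 - 0.41349)) = 1.6514 passengers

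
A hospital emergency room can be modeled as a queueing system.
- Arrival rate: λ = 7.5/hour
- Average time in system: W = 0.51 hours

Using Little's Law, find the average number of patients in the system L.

Little's Law: L = λW
L = 7.5 × 0.51 = 3.8250 patients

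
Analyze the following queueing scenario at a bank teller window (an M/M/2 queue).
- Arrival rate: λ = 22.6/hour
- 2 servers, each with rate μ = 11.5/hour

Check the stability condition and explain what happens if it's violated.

Stability requires ρ = λ/(cμ) < 1
ρ = 22.6/(2 × 11.5) = 22.6/23.00 = 0.9826
Since 0.9826 < 1, the system is STABLE.
The servers are busy 98.26% of the time.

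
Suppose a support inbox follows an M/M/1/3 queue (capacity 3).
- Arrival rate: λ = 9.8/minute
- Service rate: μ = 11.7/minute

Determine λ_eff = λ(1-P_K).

ρ = λ/μ = 9.8/11.7 = 0.8376
P₀ = (1-ρ)/(1-ρ^(K+1)) = (1-0.8376)/(1-0.8376^4) = 0.1624/0.5078 = 0.3198
P_K = P₀×ρ^K = 0.3198 × 0.8376^3 = 0.3198 × 0.5876 = 0.1879
λ_eff = λ(1-P_K) = 9.8 × (1 - 0.18794) = 9.8 × 0.81206 = 7.9582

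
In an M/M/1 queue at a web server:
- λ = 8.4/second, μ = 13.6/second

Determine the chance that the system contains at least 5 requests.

ρ = λ/μ = 8.4/13.6 = 0.61765
P(N ≥ n) = ρⁿ
P(N ≥ 5) = 0.61765^5
P(N ≥ 5) = 0.08989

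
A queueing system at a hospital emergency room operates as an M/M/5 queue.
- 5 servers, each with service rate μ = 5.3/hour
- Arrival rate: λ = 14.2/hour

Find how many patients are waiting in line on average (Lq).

Traffic intensity: ρ = λ/(cμ) = 14.2/(5×5.3) = 0.5358
Since ρ = 0.5358 < 1, system is stable.
Offered load a = λ/μ = cρ = 14.2/5.3 = 2.6792
P₀ = [ Σₙ₌₀^4 aⁿ/n! + a^5/(5!(1-ρ)) ]⁻¹
Σ = a^0/0! + a^1/1! + a^2/2! + a^3/3! + a^4/4! = 1.00000 + 2.67925 + 3.58918 + 3.20543 + 2.14703 = 12.6209
a^5/(5!(1-ρ)) = 138.0583/(120 × 0.46415) = 2.4787
P₀ = 1/(12.6209 + 2.4787) = 0.06623
Lq = P₀·a^5·ρ / (5!(1-ρ)²) = 0.06623 × 138.0583 × 0.5358 / (120 × 0.2154) = 0.1895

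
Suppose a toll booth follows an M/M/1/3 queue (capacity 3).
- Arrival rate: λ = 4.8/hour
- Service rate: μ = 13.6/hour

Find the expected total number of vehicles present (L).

ρ = λ/μ = 4.8/13.6 = 0.35294
P₀ = (1-ρ)/(1-ρ^(K+1)) = (1-0.35294)/(1-0.35294^4) = 0.6471/0.9845 = 0.6573
P_K = P₀×ρ^K = 0.65726 × 0.35294^3 = 0.65726 × 0.043965 = 0.02890
L = ρ[1 - (K+1)ρ^K + Kρ^(K+1)] / [(1-ρ)(1-ρ^(K+1))]
L = 0.35294 × (1 - 4×0.04396 + 3×0.01552) / ((1 - 0.35294) × (1 - 0.01552)) = 0.4824 vehicles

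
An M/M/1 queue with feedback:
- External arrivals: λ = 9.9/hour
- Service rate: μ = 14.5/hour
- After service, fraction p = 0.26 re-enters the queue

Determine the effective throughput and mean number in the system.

Effective arrival rate: λ_eff = λ/(1-p) = 9.9/(1-0.26) = 9.9/0.74 = 13.37838
ρ = λ_eff/μ = 13.37838/14.5 = 0.922647
L = ρ/(1-ρ) = 0.922647/(1-0.922647) = 11.9277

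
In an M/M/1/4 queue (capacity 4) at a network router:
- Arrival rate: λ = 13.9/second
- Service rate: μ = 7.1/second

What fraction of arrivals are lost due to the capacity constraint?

ρ = λ/μ = 13.9/7.1 = 1.9577
P₀ = (1-ρ)/(1-ρ^(K+1)) = (1-1.9577)/(1-1.9577^5) = -0.9577/-27.7561 = 0.03450
P_K = P₀×ρ^K = 0.03450 × 1.9577^4 = 0.03450 × 14.6887 = 0.5068
Blocking probability = 50.68%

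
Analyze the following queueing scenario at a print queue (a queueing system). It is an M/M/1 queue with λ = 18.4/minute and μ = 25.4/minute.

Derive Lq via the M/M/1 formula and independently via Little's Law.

Method 1 (direct): Lq = λ²/(μ(μ-λ)) = 338.56/(25.4 × 7.00) = 1.9042

Method 2 (Little's Law):
W = 1/(μ-λ) = 1/7.00 = 0.14286
Wq = W - 1/μ = 0.14286 - 0.039370 = 0.10349
Lq = λWq = 18.4 × 0.10349 = 1.9042 ✔ (matches Method 1)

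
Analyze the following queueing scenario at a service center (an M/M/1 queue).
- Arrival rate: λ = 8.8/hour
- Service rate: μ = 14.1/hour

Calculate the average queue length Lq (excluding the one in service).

ρ = λ/μ = 8.8/14.1 = 0.6241
For M/M/1: Lq = λ²/(μ(μ-λ))
Lq = 77.44/(14.1 × 5.30)
Lq = 1.0363 customers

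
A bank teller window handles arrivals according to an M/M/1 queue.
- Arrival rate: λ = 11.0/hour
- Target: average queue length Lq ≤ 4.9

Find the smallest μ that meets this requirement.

For M/M/1: Lq = λ²/(μ(μ-λ))
Need Lq ≤ 4.9, i.e. μ(μ-λ) ≥ λ²/4.9
μ² - 11.0μ - 121.00/4.9 ≥ 0  →  μ² - 11.0μ - 24.69388 ≥ 0
Quadratic formula (positive root): μ = [λ + √(λ² + 4×24.69388)]/2
Discriminant: 121.00 + 4×24.69388 = 219.7755, √219.7755 = 14.8248
μ ≥ (11.0 + 14.8248)/2 = 12.9124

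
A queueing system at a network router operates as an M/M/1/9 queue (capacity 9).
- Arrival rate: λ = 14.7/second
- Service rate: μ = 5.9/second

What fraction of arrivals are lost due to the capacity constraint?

ρ = λ/μ = 14.7/5.9 = 2.4915
P₀ = (1-ρ)/(1-ρ^(K+1)) = (1-2.4915)/(1-2.4915^10) = -1.4915/-9216.4102 = 0.0001618
P_K = P₀×ρ^K = 0.00016183 × 2.4915^9 = 0.00016183 × 3699.5425 = 0.5987
Blocking probability = 59.87%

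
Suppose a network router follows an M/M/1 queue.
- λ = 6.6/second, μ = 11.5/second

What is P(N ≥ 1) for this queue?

ρ = λ/μ = 6.6/11.5 = 0.5739
P(N ≥ n) = ρⁿ
P(N ≥ 1) = 0.5739^1
P(N ≥ 1) = 0.5739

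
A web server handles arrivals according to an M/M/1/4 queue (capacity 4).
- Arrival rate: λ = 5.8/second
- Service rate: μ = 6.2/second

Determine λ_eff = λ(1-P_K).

ρ = λ/μ = 5.8/6.2 = 0.9355
P₀ = (1-ρ)/(1-ρ^(K+1)) = (1-0.9355)/(1-0.9355^5) = 0.06450/0.2835 = 0.2275
P_K = P₀×ρ^K = 0.22752 × 0.9355^4 = 0.22752 × 0.76591 = 0.1743
λ_eff = λ(1-P_K) = 5.8 × (1 - 0.17425) = 5.8 × 0.82575 = 4.7893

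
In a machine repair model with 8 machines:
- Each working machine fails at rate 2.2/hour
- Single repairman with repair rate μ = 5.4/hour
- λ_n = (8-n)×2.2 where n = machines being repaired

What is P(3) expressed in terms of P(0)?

P(3)/P(0) = ∏_{i=0}^{3-1} λ_i/μ_{i+1}
= (8-0)×2.2/5.4 × (8-1)×2.2/5.4 × (8-2)×2.2/5.4
= 22.7209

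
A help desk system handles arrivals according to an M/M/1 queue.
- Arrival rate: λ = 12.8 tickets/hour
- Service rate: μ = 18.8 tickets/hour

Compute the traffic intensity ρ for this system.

Server utilization: ρ = λ/μ
ρ = 12.8/18.8 = 0.6809
The server is busy 68.09% of the time.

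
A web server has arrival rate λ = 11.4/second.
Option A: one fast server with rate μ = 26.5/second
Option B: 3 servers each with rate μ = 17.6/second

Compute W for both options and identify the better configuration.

Option A: single server μ = 26.5 (M/M/1)
  ρ_A = 11.4/26.5 = 0.4302
  W_A = 1/(μ-λ) = 1/(26.5-11.4) = 1/15.10 = 0.06623

Option B: 3 servers μ = 17.6 (M/M/3)
  ρ_B = λ/(cμ) = 11.4/(3×17.6) = 0.2159
  Offered load a = λ/μ = cρ = 11.4/17.6 = 0.6477
  P₀ = [ Σₙ₌₀^2 aⁿ/n! + a^3/(3!(1-ρ)) ]⁻¹
  Σ = a^0/0! + a^1/1! + a^2/2! = 1.0000 + 0.6477 + 0.2098 = 1.8575
  a^3/(3!(1-ρ)) = 0.27175/(6 × 0.78409) = 0.05776
  P₀ = 1/(1.8575 + 0.05776) = 0.5221
  Lq = P₀·a^3·ρ / (3!(1-ρ)²) = 0.52212 × 0.27175 × 0.21591 / (6 × 0.61480) = 0.008305
  Wq_B = Lq/λ = 0.008305/11.4 = 0.0007285
  W_B = Wq_B + 1/μ = 0.0007285 + 0.05682 = 0.05755

Since W_B = 0.05755 < W_A = 0.06623, Option B (multiple servers) has the shorter time in system.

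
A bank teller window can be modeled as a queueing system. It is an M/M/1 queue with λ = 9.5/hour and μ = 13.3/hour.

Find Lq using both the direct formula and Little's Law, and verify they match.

Method 1 (direct): Lq = λ²/(μ(μ-λ)) = 90.25/(13.3 × 3.80) = 1.7857

Method 2 (Little's Law):
W = 1/(μ-λ) = 1/3.80 = 0.26316
Wq = W - 1/μ = 0.26316 - 0.075188 = 0.18797
Lq = λWq = 9.5 × 0.18797 = 1.7857 ✔ (matches Method 1)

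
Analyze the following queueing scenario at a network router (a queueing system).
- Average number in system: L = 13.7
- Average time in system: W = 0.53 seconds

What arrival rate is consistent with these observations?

Little's Law: L = λW, so λ = L/W
λ = 13.7/0.53 = 25.8491 packets/second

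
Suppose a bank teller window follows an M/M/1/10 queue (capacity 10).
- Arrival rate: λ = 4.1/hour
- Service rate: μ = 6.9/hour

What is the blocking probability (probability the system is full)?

ρ = λ/μ = 4.1/6.9 = 0.5942
P₀ = (1-ρ)/(1-ρ^(K+1)) = (1-0.5942)/(1-0.5942^11) = 0.4058/0.9967 = 0.4071
P_K = P₀×ρ^K = 0.4071 × 0.5942^10 = 0.4071 × 0.005487 = 0.002234
Blocking probability = 0.22%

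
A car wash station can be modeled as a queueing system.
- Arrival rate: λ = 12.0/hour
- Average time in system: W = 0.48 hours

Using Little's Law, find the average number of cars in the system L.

Little's Law: L = λW
L = 12.0 × 0.48 = 5.7600 cars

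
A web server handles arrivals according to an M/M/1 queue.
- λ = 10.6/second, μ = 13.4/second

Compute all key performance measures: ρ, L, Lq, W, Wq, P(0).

Step 1: ρ = λ/μ = 10.6/13.4 = 0.7910
Step 2: L = λ/(μ-λ) = 10.6/2.80 = 3.7857
Step 3: Lq = λ²/(μ(μ-λ)) = 112.36/(13.4×2.80) = 2.9947
Step 4: W = 1/(μ-λ) = 1/2.80 = 0.35714
Step 5: Wq = λ/(μ(μ-λ)) = 10.6/(13.4×2.80) = 0.2825
Step 6: P(0) = 1-ρ = 0.2090
Verify: L = λW = 10.6×0.35714 = 3.7857 ✔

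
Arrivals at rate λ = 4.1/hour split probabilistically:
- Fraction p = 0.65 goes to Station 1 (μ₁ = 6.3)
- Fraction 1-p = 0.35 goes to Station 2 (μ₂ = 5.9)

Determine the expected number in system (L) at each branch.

Effective rates: λ₁ = 4.1×0.65 = 2.665, λ₂ = 4.1×0.35 = 1.435
Station 1: ρ₁ = 2.665/6.3 = 0.4230, L₁ = ρ₁/(1-ρ₁) = 0.4230/(1-0.4230) = 0.7331
Station 2: ρ₂ = 1.435/5.9 = 0.2432, L₂ = ρ₂/(1-ρ₂) = 0.2432/(1-0.2432) = 0.3214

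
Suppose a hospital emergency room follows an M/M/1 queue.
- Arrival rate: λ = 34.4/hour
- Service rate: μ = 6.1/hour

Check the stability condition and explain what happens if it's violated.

Stability requires ρ = λ/(cμ) < 1
ρ = 34.4/(1 × 6.1) = 34.4/6.10 = 5.6393
Since 5.6393 ≥ 1, the system is UNSTABLE.
Queue grows without bound. Need μ > λ = 34.4.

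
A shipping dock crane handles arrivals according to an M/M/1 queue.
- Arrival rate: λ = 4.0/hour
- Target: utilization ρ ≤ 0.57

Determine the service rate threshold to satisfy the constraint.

ρ = λ/μ, so μ = λ/ρ
μ ≥ 4.0/0.57 = 7.0175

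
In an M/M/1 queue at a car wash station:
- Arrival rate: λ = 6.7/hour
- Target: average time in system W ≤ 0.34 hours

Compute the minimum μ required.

For M/M/1: W = 1/(μ-λ)
Need W ≤ 0.34, so 1/(μ-λ) ≤ 0.34
μ - λ ≥ 1/0.34 = 2.9412
μ ≥ 6.7 + 2.9412 = 9.6412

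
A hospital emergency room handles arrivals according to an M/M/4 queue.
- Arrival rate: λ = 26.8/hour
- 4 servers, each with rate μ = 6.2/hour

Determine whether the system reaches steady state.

Stability requires ρ = λ/(cμ) < 1
ρ = 26.8/(4 × 6.2) = 26.8/24.80 = 1.0806
Since 1.0806 ≥ 1, the system is UNSTABLE.
Need c > λ/μ = 26.8/6.2 = 4.32.
Minimum servers needed: c = 5.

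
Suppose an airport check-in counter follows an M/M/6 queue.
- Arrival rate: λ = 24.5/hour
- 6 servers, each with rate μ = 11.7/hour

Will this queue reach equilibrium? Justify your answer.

Stability requires ρ = λ/(cμ) < 1
ρ = 24.5/(6 × 11.7) = 24.5/70.20 = 0.3490
Since 0.3490 < 1, the system is STABLE.
The servers are busy 34.90% of the time.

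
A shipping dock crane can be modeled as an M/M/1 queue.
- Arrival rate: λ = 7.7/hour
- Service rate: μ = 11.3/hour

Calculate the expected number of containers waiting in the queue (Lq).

ρ = λ/μ = 7.7/11.3 = 0.6814
For M/M/1: Lq = λ²/(μ(μ-λ))
Lq = 59.29/(11.3 × 3.60)
Lq = 1.4575 containers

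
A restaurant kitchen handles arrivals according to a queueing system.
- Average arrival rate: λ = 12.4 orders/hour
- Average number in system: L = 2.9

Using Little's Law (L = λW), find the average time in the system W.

Little's Law: L = λW, so W = L/λ
W = 2.9/12.4 = 0.2339 hours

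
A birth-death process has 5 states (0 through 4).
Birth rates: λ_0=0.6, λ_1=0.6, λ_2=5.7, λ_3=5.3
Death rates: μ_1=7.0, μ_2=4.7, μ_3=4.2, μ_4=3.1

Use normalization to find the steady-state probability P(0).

Ratios P(n)/P(0) = (λ₀···λₙ₋₁)/(μ₁···μₙ):
P(1)/P(0) = (0.6)/(7.0) = 0.08571
P(2)/P(0) = (0.6×0.6)/(7.0×4.7) = 0.01094
P(3)/P(0) = (0.6×0.6×5.7)/(7.0×4.7×4.2) = 0.01485
P(4)/P(0) = (0.6×0.6×5.7×5.3)/(7.0×4.7×4.2×3.1) = 0.02539

Normalization: ∑ P(n) = 1
P(0) × (1.0000 + 0.08571 + 0.01094 + 0.01485 + 0.02539) = 1
P(0) × 1.1369 = 1
P(0) = 1/1.1369 = 0.8796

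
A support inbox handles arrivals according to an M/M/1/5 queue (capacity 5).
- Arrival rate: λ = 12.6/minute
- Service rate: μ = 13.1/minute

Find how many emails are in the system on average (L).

ρ = λ/μ = 12.6/13.1 = 0.96183
P₀ = (1-ρ)/(1-ρ^(K+1)) = (1-0.96183)/(1-0.96183^6) = 0.03817/0.2082 = 0.1833
P_K = P₀×ρ^K = 0.1833 × 0.96183^5 = 0.1833 × 0.8232 = 0.1509
L = ρ[1 - (K+1)ρ^K + Kρ^(K+1)] / [(1-ρ)(1-ρ^(K+1))]
L = 0.96183 × (1 - 6×0.8231739 + 5×0.7917534) / ((1 - 0.96183) × (1 - 0.7917534)) = 2.3866 emails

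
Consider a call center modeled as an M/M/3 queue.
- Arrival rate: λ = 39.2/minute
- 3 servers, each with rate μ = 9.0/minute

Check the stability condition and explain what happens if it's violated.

Stability requires ρ = λ/(cμ) < 1
ρ = 39.2/(3 × 9.0) = 39.2/27.00 = 1.4519
Since 1.4519 ≥ 1, the system is UNSTABLE.
Need c > λ/μ = 39.2/9.0 = 4.36.
Minimum servers needed: c = 5.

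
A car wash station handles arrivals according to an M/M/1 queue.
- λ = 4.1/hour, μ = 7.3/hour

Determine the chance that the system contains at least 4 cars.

ρ = λ/μ = 4.1/7.3 = 0.56164
P(N ≥ n) = ρⁿ
P(N ≥ 4) = 0.56164^4
P(N ≥ 4) = 0.09950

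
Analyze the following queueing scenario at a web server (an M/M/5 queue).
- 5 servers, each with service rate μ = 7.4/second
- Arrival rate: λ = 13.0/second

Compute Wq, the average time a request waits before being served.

Traffic intensity: ρ = λ/(cμ) = 13.0/(5×7.4) = 0.3514
Since ρ = 0.3514 < 1, system is stable.
Offered load a = λ/μ = cρ = 13.0/7.4 = 1.7568
P₀ = [ Σₙ₌₀^4 aⁿ/n! + a^5/(5!(1-ρ)) ]⁻¹
Σ = a^0/0! + a^1/1! + a^2/2! + a^3/3! + a^4/4! = 1.00000 + 1.75676 + 1.54310 + 0.903615 + 0.396858 = 5.6003
a^5/(5!(1-ρ)) = 16.7324/(120 × 0.6486) = 0.2150
P₀ = 1/(5.6003 + 0.2150) = 0.1720
Lq = P₀·a^5·ρ / (5!(1-ρ)²) = 0.17196 × 16.7324 × 0.35135 / (120 × 0.42075) = 0.02002
Wq = Lq/λ = 0.02002/13.0 = 0.001540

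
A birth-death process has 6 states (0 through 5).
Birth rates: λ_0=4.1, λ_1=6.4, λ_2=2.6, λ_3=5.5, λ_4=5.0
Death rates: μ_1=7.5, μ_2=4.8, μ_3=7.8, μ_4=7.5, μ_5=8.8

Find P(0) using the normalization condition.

Ratios P(n)/P(0) = (λ₀···λₙ₋₁)/(μ₁···μₙ):
P(1)/P(0) = (4.1)/(7.5) = 0.54667
P(2)/P(0) = (4.1×6.4)/(7.5×4.8) = 0.72889
P(3)/P(0) = (4.1×6.4×2.6)/(7.5×4.8×7.8) = 0.24296
P(4)/P(0) = (4.1×6.4×2.6×5.5)/(7.5×4.8×7.8×7.5) = 0.17817
P(5)/P(0) = (4.1×6.4×2.6×5.5×5.0)/(7.5×4.8×7.8×7.5×8.8) = 0.10123

Normalization: ∑ P(n) = 1
P(0) × (1.0000 + 0.54667 + 0.72889 + 0.24296 + 0.17817 + 0.10123) = 1
P(0) × 2.7979 = 1
P(0) = 1/2.7979 = 0.3574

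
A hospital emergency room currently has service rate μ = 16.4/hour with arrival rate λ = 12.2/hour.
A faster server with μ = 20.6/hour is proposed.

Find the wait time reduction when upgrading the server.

System 1: ρ₁ = 12.2/16.4 = 0.7439, W₁ = 1/(16.4-12.2) = 0.23810
System 2: ρ₂ = 12.2/20.6 = 0.5922, W₂ = 1/(20.6-12.2) = 0.11905
Improvement: (W₁-W₂)/W₁ = (0.23810-0.11905)/0.23810 = 50.00%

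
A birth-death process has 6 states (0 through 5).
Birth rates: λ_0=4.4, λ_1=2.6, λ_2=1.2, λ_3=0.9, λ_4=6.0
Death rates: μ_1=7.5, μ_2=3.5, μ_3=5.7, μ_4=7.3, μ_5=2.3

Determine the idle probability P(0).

Ratios P(n)/P(0) = (λ₀···λₙ₋₁)/(μ₁···μₙ):
P(1)/P(0) = (4.4)/(7.5) = 0.58667
P(2)/P(0) = (4.4×2.6)/(7.5×3.5) = 0.43581
P(3)/P(0) = (4.4×2.6×1.2)/(7.5×3.5×5.7) = 0.091749
P(4)/P(0) = (4.4×2.6×1.2×0.9)/(7.5×3.5×5.7×7.3) = 0.011312
P(5)/P(0) = (4.4×2.6×1.2×0.9×6.0)/(7.5×3.5×5.7×7.3×2.3) = 0.029508

Normalization: ∑ P(n) = 1
P(0) × (1.0000 + 0.58667 + 0.43581 + 0.091749 + 0.011312 + 0.029508) = 1
P(0) × 2.1550 = 1
P(0) = 1/2.1550 = 0.4640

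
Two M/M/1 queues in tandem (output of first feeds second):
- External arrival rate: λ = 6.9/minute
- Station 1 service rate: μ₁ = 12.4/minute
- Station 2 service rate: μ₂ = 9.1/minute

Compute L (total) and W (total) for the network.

By Jackson's theorem, each station behaves as independent M/M/1.
Station 1: ρ₁ = 6.9/12.4 = 0.5565, L₁ = ρ₁/(1-ρ₁) = λ/(μ₁-λ) = 6.9/5.50 = 1.2545
Station 2: ρ₂ = 6.9/9.1 = 0.7582, L₂ = ρ₂/(1-ρ₂) = λ/(μ₂-λ) = 6.9/2.20 = 3.1364
Total: L = L₁ + L₂ = 1.2545 + 3.1364 = 4.3909
W = L/λ = 4.3909/6.9 = 0.6364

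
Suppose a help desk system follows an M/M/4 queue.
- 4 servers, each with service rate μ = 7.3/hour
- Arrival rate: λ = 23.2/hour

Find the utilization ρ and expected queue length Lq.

Traffic intensity: ρ = λ/(cμ) = 23.2/(4×7.3) = 0.7945
Since ρ = 0.7945 < 1, system is stable.
Offered load a = λ/μ = cρ = 23.2/7.3 = 3.1781
P₀ = [ Σₙ₌₀^3 aⁿ/n! + a^4/(4!(1-ρ)) ]⁻¹
Σ = a^0/0! + a^1/1! + a^2/2! + a^3/3! = 1.0000 + 3.1781 + 5.0501 + 5.3499 = 14.5781
a^4/(4!(1-ρ)) = 102.0142/(24 × 0.20548) = 20.6862
P₀ = 1/(14.5781 + 20.6862) = 0.02836
Lq = P₀·a^4·ρ / (4!(1-ρ)²) = 0.028357 × 102.0142 × 0.79452 / (24 × 0.042222) = 2.2682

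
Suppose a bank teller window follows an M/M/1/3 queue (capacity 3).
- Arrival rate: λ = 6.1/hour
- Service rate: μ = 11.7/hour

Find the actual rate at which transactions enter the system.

ρ = λ/μ = 6.1/11.7 = 0.52137
P₀ = (1-ρ)/(1-ρ^(K+1)) = (1-0.52137)/(1-0.52137^4) = 0.4786/0.9261 = 0.5168
P_K = P₀×ρ^K = 0.51682 × 0.52137^3 = 0.51682 × 0.14172 = 0.07324
λ_eff = λ(1-P_K) = 6.1 × (1 - 0.07324) = 6.1 × 0.92676 = 5.6532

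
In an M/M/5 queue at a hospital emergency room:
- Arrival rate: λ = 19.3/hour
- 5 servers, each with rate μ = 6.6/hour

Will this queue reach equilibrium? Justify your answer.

Stability requires ρ = λ/(cμ) < 1
ρ = 19.3/(5 × 6.6) = 19.3/33.00 = 0.5848
Since 0.5848 < 1, the system is STABLE.
The servers are busy 58.48% of the time.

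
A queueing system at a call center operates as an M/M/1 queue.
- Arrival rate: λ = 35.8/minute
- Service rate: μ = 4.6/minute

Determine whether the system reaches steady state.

Stability requires ρ = λ/(cμ) < 1
ρ = 35.8/(1 × 4.6) = 35.8/4.60 = 7.7826
Since 7.7826 ≥ 1, the system is UNSTABLE.
Queue grows without bound. Need μ > λ = 35.8.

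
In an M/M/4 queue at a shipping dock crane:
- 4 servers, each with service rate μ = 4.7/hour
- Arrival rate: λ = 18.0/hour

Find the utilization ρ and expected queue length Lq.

Traffic intensity: ρ = λ/(cμ) = 18.0/(4×4.7) = 0.9574
Since ρ = 0.9574 < 1, system is stable.
Offered load a = λ/μ = cρ = 18.0/4.7 = 3.8298
P₀ = [ Σₙ₌₀^3 aⁿ/n! + a^4/(4!(1-ρ)) ]⁻¹
Σ = a^0/0! + a^1/1! + a^2/2! + a^3/3! = 1.0000 + 3.8298 + 7.3336 + 9.3621 = 21.5255
a^4/(4!(1-ρ)) = 215.1288/(24 × 0.04255319) = 210.6470
P₀ = 1/(21.5255 + 210.6470) = 0.004307
Lq = P₀·a^4·ρ / (4!(1-ρ)²) = 0.004307143 × 215.1288 × 0.9574468 / (24 × 0.001810774) = 20.4139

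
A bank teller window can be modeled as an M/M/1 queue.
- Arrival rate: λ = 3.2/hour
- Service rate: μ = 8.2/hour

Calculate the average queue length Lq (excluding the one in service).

ρ = λ/μ = 3.2/8.2 = 0.3902
For M/M/1: Lq = λ²/(μ(μ-λ))
Lq = 10.24/(8.2 × 5.00)
Lq = 0.2498 transactions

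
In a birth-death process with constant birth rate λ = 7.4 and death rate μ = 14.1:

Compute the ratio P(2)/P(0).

For constant rates: P(n)/P(0) = (λ/μ)^n
P(2)/P(0) = (7.4/14.1)^2 = 0.5248^2 = 0.2754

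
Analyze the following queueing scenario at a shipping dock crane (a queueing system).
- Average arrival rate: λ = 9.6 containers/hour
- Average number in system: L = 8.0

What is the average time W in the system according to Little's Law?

Little's Law: L = λW, so W = L/λ
W = 8.0/9.6 = 0.8333 hours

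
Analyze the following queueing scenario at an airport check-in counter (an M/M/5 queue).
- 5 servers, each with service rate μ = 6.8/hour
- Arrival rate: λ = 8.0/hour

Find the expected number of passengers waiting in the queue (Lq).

Traffic intensity: ρ = λ/(cμ) = 8.0/(5×6.8) = 0.2353
Since ρ = 0.2353 < 1, system is stable.
Offered load a = λ/μ = cρ = 8.0/6.8 = 1.1765
P₀ = [ Σₙ₌₀^4 aⁿ/n! + a^5/(5!(1-ρ)) ]⁻¹
Σ = a^0/0! + a^1/1! + a^2/2! + a^3/3! + a^4/4! = 1.0000 + 1.1765 + 0.6920 + 0.2714 + 0.07982 = 3.2197
a^5/(5!(1-ρ)) = 2.2537/(120 × 0.7647) = 0.02456
P₀ = 1/(3.2197 + 0.02456) = 0.3082
Lq = P₀·a^5·ρ / (5!(1-ρ)²) = 0.3082 × 2.2537 × 0.2353 / (120 × 0.5848) = 0.002329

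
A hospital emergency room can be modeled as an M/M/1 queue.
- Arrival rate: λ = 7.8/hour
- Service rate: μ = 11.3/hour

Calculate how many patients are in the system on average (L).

ρ = λ/μ = 7.8/11.3 = 0.6903
For M/M/1: L = λ/(μ-λ)
L = 7.8/(11.3-7.8) = 7.8/3.50
L = 2.2286 patients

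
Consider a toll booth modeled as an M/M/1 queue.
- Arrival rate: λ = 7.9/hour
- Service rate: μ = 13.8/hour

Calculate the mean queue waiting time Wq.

First, compute utilization: ρ = λ/μ = 7.9/13.8 = 0.5725
For M/M/1: Wq = λ/(μ(μ-λ))
Wq = 7.9/(13.8 × (13.8-7.9))
Wq = 7.9/(13.8 × 5.90)
Wq = 0.09703 hours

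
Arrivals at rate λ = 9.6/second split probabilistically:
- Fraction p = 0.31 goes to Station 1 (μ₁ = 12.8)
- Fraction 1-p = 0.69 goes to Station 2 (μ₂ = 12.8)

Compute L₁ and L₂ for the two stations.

Effective rates: λ₁ = 9.6×0.31 = 2.976, λ₂ = 9.6×0.69 = 6.624
Station 1: ρ₁ = 2.976/12.8 = 0.2325, L₁ = ρ₁/(1-ρ₁) = 0.2325/(1-0.2325) = 0.3029
Station 2: ρ₂ = 6.624/12.8 = 0.5175, L₂ = ρ₂/(1-ρ₂) = 0.5175/(1-0.5175) = 1.0725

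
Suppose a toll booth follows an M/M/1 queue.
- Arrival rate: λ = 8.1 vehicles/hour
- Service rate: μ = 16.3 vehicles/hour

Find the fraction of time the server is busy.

Server utilization: ρ = λ/μ
ρ = 8.1/16.3 = 0.4969
The server is busy 49.69% of the time.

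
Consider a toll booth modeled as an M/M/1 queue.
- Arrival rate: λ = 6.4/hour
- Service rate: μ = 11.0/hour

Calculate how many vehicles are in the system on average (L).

ρ = λ/μ = 6.4/11.0 = 0.5818
For M/M/1: L = λ/(μ-λ)
L = 6.4/(11.0-6.4) = 6.4/4.60
L = 1.3913 vehicles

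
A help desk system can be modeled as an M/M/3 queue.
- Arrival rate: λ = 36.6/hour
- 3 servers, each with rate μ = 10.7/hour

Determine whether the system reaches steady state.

Stability requires ρ = λ/(cμ) < 1
ρ = 36.6/(3 × 10.7) = 36.6/32.10 = 1.1402
Since 1.1402 ≥ 1, the system is UNSTABLE.
Need c > λ/μ = 36.6/10.7 = 3.42.
Minimum servers needed: c = 4.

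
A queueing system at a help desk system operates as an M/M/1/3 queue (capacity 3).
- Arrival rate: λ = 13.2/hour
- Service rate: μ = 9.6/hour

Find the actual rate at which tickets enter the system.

ρ = λ/μ = 13.2/9.6 = 1.3750
P₀ = (1-ρ)/(1-ρ^(K+1)) = (1-1.3750)/(1-1.3750^4) = -0.3750/-2.5745 = 0.1457
P_K = P₀×ρ^K = 0.14566 × 1.3750^3 = 0.14566 × 2.5996 = 0.3787
λ_eff = λ(1-P_K) = 13.2 × (1 - 0.37866) = 13.2 × 0.62134 = 8.2017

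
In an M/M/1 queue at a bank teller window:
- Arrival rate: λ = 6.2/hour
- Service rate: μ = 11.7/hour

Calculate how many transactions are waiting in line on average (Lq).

ρ = λ/μ = 6.2/11.7 = 0.5299
For M/M/1: Lq = λ²/(μ(μ-λ))
Lq = 38.44/(11.7 × 5.50)
Lq = 0.5974 transactions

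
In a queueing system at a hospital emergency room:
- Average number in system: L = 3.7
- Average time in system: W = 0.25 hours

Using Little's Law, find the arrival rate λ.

Little's Law: L = λW, so λ = L/W
λ = 3.7/0.25 = 14.8000 patients/hour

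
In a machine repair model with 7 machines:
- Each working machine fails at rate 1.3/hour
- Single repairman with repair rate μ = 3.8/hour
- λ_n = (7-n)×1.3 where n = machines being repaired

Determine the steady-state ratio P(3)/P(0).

P(3)/P(0) = ∏_{i=0}^{3-1} λ_i/μ_{i+1}
= (7-0)×1.3/3.8 × (7-1)×1.3/3.8 × (7-2)×1.3/3.8
= 8.4081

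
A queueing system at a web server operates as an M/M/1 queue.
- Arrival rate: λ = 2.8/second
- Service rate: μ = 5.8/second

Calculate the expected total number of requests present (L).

ρ = λ/μ = 2.8/5.8 = 0.4828
For M/M/1: L = λ/(μ-λ)
L = 2.8/(5.8-2.8) = 2.8/3.00
L = 0.9333 requests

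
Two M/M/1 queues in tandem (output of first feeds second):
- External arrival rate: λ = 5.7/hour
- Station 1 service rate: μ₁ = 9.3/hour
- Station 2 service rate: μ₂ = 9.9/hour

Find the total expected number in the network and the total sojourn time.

By Jackson's theorem, each station behaves as independent M/M/1.
Station 1: ρ₁ = 5.7/9.3 = 0.6129, L₁ = ρ₁/(1-ρ₁) = λ/(μ₁-λ) = 5.7/3.60 = 1.58333
Station 2: ρ₂ = 5.7/9.9 = 0.5758, L₂ = ρ₂/(1-ρ₂) = λ/(μ₂-λ) = 5.7/4.20 = 1.35714
Total: L = L₁ + L₂ = 1.58333 + 1.35714 = 2.9405
W = L/λ = 2.9405/5.7 = 0.5159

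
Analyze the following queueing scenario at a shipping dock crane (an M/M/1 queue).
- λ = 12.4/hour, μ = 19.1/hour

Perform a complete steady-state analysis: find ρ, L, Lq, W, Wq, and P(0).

Step 1: ρ = λ/μ = 12.4/19.1 = 0.6492
Step 2: L = λ/(μ-λ) = 12.4/6.70 = 1.8507
Step 3: Lq = λ²/(μ(μ-λ)) = 153.76/(19.1×6.70) = 1.2015
Step 4: W = 1/(μ-λ) = 1/6.70 = 0.14925
Step 5: Wq = λ/(μ(μ-λ)) = 12.4/(19.1×6.70) = 0.09690
Step 6: P(0) = 1-ρ = 0.3508
Verify: L = λW = 12.4×0.14925 = 1.8507 ✔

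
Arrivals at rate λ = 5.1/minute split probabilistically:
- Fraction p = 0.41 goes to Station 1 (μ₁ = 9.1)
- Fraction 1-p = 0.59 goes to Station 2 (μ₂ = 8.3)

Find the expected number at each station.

Effective rates: λ₁ = 5.1×0.41 = 2.091, λ₂ = 5.1×0.59 = 3.009
Station 1: ρ₁ = 2.091/9.1 = 0.22978, L₁ = ρ₁/(1-ρ₁) = 0.22978/(1-0.22978) = 0.2983
Station 2: ρ₂ = 3.009/8.3 = 0.36253, L₂ = ρ₂/(1-ρ₂) = 0.36253/(1-0.36253) = 0.5687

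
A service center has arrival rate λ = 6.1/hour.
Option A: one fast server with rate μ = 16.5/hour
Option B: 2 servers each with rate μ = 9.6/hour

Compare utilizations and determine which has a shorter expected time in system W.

Option A: single server μ = 16.5 (M/M/1)
  ρ_A = 6.1/16.5 = 0.3697
  W_A = 1/(μ-λ) = 1/(16.5-6.1) = 1/10.40 = 0.09615

Option B: 2 servers μ = 9.6 (M/M/2)
  ρ_B = λ/(cμ) = 6.1/(2×9.6) = 0.3177
  Offered load a = λ/μ = cρ = 6.1/9.6 = 0.6354
  P₀ = [ Σₙ₌₀^1 aⁿ/n! + a^2/(2!(1-ρ)) ]⁻¹
  Σ = a^0/0! + a^1/1! = 1.0000 + 0.6354 = 1.6354
  a^2/(2!(1-ρ)) = 0.4038/(2 × 0.6823) = 0.2959
  P₀ = 1/(1.6354 + 0.2959) = 0.5178
  Lq = P₀·a^2·ρ / (2!(1-ρ)²) = 0.51779 × 0.40375 × 0.31771 / (2 × 0.46552) = 0.07134
  Wq_B = Lq/λ = 0.071339/6.1 = 0.01169
  W_B = Wq_B + 1/μ = 0.01169 + 0.1042 = 0.1159

Since W_A = 0.09615 < W_B = 0.1159, Option A (single fast server) has the shorter time in system.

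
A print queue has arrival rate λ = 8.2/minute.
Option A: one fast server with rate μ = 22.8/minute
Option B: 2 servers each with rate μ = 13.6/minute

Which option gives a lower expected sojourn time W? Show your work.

Option A: single server μ = 22.8 (M/M/1)
  ρ_A = 8.2/22.8 = 0.3596
  W_A = 1/(μ-λ) = 1/(22.8-8.2) = 1/14.60 = 0.06849

Option B: 2 servers μ = 13.6 (M/M/2)
  ρ_B = λ/(cμ) = 8.2/(2×13.6) = 0.3015
  Offered load a = λ/μ = cρ = 8.2/13.6 = 0.6029
  P₀ = [ Σₙ₌₀^1 aⁿ/n! + a^2/(2!(1-ρ)) ]⁻¹
  Σ = a^0/0! + a^1/1! = 1.0000 + 0.6029 = 1.6029
  a^2/(2!(1-ρ)) = 0.3635/(2 × 0.6985) = 0.2602
  P₀ = 1/(1.6029 + 0.2602) = 0.5367
  Lq = P₀·a^2·ρ / (2!(1-ρ)²) = 0.5367 × 0.3635 × 0.3015 / (2 × 0.4879) = 0.06028
  Wq_B = Lq/λ = 0.06028/8.2 = 0.007351
  W_B = Wq_B + 1/μ = 0.007351 + 0.07353 = 0.08088

Since W_A = 0.06849 < W_B = 0.08088, Option A (single fast server) has the shorter time in system.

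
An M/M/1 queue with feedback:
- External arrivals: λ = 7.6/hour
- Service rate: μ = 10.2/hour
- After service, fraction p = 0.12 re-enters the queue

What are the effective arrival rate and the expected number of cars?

Effective arrival rate: λ_eff = λ/(1-p) = 7.6/(1-0.12) = 7.6/0.88 = 8.6363636
ρ = λ_eff/μ = 8.6363636/10.2 = 0.8467023
L = ρ/(1-ρ) = 0.8467023/(1-0.8467023) = 5.5233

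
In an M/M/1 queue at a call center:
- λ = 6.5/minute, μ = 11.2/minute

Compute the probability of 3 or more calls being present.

ρ = λ/μ = 6.5/11.2 = 0.5804
P(N ≥ n) = ρⁿ
P(N ≥ 3) = 0.5804^3
P(N ≥ 3) = 0.1955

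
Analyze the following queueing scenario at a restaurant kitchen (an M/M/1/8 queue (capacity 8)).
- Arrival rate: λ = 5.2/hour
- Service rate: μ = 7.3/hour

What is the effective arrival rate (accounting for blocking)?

ρ = λ/μ = 5.2/7.3 = 0.71233
P₀ = (1-ρ)/(1-ρ^(K+1)) = (1-0.71233)/(1-0.71233^9) = 0.28767/0.95278 = 0.3019
P_K = P₀×ρ^K = 0.3019 × 0.71233^8 = 0.3019 × 0.06629 = 0.02001
λ_eff = λ(1-P_K) = 5.2 × (1 - 0.02001) = 5.2 × 0.97999 = 5.0959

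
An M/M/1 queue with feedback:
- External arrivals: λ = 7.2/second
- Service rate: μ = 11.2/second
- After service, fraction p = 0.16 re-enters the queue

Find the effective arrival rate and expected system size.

Effective arrival rate: λ_eff = λ/(1-p) = 7.2/(1-0.16) = 7.2/0.84 = 8.57143
ρ = λ_eff/μ = 8.57143/11.2 = 0.76531
L = ρ/(1-ρ) = 0.76531/(1-0.76531) = 3.2609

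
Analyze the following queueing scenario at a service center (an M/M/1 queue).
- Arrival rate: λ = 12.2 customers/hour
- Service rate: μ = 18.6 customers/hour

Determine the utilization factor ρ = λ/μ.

Server utilization: ρ = λ/μ
ρ = 12.2/18.6 = 0.6559
The server is busy 65.59% of the time.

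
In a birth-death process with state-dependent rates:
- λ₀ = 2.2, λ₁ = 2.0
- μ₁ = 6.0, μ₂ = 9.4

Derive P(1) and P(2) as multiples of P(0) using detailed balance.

Balance equations:
State 0: λ₀P₀ = μ₁P₁ → P₁ = (λ₀/μ₁)P₀ = (2.2/6.0)P₀ = 0.3667P₀
State 1: P₂ = (λ₀λ₁)/(μ₁μ₂)P₀ = (2.2×2.0)/(6.0×9.4)P₀ = 0.07801P₀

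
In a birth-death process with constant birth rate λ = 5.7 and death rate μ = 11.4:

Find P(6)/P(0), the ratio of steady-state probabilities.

For constant rates: P(n)/P(0) = (λ/μ)^n
P(6)/P(0) = (5.7/11.4)^6 = 0.5000^6 = 0.01562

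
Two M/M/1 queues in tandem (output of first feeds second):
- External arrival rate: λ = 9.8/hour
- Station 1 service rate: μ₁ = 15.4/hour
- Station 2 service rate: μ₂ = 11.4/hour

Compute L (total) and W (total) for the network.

By Jackson's theorem, each station behaves as independent M/M/1.
Station 1: ρ₁ = 9.8/15.4 = 0.6364, L₁ = ρ₁/(1-ρ₁) = λ/(μ₁-λ) = 9.8/5.60 = 1.7500
Station 2: ρ₂ = 9.8/11.4 = 0.8596, L₂ = ρ₂/(1-ρ₂) = λ/(μ₂-λ) = 9.8/1.60 = 6.1250
Total: L = L₁ + L₂ = 1.7500 + 6.1250 = 7.8750
W = L/λ = 7.8750/9.8 = 0.8036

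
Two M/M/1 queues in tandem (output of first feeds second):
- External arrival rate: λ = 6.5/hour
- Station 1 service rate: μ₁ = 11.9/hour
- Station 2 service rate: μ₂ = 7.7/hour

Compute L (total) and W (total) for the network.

By Jackson's theorem, each station behaves as independent M/M/1.
Station 1: ρ₁ = 6.5/11.9 = 0.5462, L₁ = ρ₁/(1-ρ₁) = λ/(μ₁-λ) = 6.5/5.40 = 1.2037
Station 2: ρ₂ = 6.5/7.7 = 0.8442, L₂ = ρ₂/(1-ρ₂) = λ/(μ₂-λ) = 6.5/1.20 = 5.4167
Total: L = L₁ + L₂ = 1.2037 + 5.4167 = 6.6204
W = L/λ = 6.6204/6.5 = 1.0185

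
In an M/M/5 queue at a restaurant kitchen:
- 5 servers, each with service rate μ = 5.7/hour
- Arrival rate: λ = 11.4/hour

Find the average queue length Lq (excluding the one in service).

Traffic intensity: ρ = λ/(cμ) = 11.4/(5×5.7) = 0.4000
Since ρ = 0.4000 < 1, system is stable.
Offered load a = λ/μ = cρ = 11.4/5.7 = 2.0000
P₀ = [ Σₙ₌₀^4 aⁿ/n! + a^5/(5!(1-ρ)) ]⁻¹
Σ = a^0/0! + a^1/1! + a^2/2! + a^3/3! + a^4/4! = 1.0000 + 2.0000 + 2.0000 + 1.3333 + 0.6667 = 7.0000
a^5/(5!(1-ρ)) = 32.0000/(120 × 0.6000) = 0.4444
P₀ = 1/(7.0000 + 0.4444) = 0.1343
Lq = P₀·a^5·ρ / (5!(1-ρ)²) = 0.13433 × 32.0000 × 0.40000 / (120 × 0.36000) = 0.03980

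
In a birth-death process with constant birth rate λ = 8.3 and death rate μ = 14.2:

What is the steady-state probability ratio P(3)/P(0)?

For constant rates: P(n)/P(0) = (λ/μ)^n
P(3)/P(0) = (8.3/14.2)^3 = 0.5845^3 = 0.1997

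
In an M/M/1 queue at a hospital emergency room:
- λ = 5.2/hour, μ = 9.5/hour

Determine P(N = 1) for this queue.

ρ = λ/μ = 5.2/9.5 = 0.5474
P(n) = (1-ρ)ρⁿ
P(1) = (1-0.5474) × 0.5474^1
P(1) = 0.4526 × 0.5474
P(1) = 0.2478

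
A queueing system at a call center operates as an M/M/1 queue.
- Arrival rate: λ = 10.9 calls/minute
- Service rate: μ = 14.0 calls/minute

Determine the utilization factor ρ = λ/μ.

Server utilization: ρ = λ/μ
ρ = 10.9/14.0 = 0.7786
The server is busy 77.86% of the time.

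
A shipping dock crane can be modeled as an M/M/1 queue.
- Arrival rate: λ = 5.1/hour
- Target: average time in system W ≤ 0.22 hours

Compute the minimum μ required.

For M/M/1: W = 1/(μ-λ)
Need W ≤ 0.22, so 1/(μ-λ) ≤ 0.22
μ - λ ≥ 1/0.22 = 4.5455
μ ≥ 5.1 + 4.5455 = 9.6455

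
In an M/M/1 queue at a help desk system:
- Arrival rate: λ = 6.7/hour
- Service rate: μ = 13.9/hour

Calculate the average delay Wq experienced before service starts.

First, compute utilization: ρ = λ/μ = 6.7/13.9 = 0.4820
For M/M/1: Wq = λ/(μ(μ-λ))
Wq = 6.7/(13.9 × (13.9-6.7))
Wq = 6.7/(13.9 × 7.20)
Wq = 0.06695 hours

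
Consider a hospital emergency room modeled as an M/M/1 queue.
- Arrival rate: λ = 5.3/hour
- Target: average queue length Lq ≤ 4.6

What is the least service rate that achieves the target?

For M/M/1: Lq = λ²/(μ(μ-λ))
Need Lq ≤ 4.6, i.e. μ(μ-λ) ≥ λ²/4.6
μ² - 5.3μ - 28.09/4.6 ≥ 0  →  μ² - 5.3μ - 6.10652 ≥ 0
Quadratic formula (positive root): μ = [λ + √(λ² + 4×6.10652)]/2
Discriminant: 28.09 + 4×6.10652 = 52.5161, √52.5161 = 7.2468
μ ≥ (5.3 + 7.2468)/2 = 6.2734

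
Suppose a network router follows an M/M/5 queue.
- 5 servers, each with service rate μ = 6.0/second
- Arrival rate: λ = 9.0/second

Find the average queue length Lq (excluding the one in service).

Traffic intensity: ρ = λ/(cμ) = 9.0/(5×6.0) = 0.3000
Since ρ = 0.3000 < 1, system is stable.
Offered load a = λ/μ = cρ = 9.0/6.0 = 1.5000
P₀ = [ Σₙ₌₀^4 aⁿ/n! + a^5/(5!(1-ρ)) ]⁻¹
Σ = a^0/0! + a^1/1! + a^2/2! + a^3/3! + a^4/4! = 1.0000 + 1.5000 + 1.1250 + 0.5625 + 0.2109 = 4.3984
a^5/(5!(1-ρ)) = 7.5938/(120 × 0.7000) = 0.09040
P₀ = 1/(4.3984 + 0.09040) = 0.2228
Lq = P₀·a^5·ρ / (5!(1-ρ)²) = 0.22277 × 7.5938 × 0.30000 / (120 × 0.49000) = 0.008631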